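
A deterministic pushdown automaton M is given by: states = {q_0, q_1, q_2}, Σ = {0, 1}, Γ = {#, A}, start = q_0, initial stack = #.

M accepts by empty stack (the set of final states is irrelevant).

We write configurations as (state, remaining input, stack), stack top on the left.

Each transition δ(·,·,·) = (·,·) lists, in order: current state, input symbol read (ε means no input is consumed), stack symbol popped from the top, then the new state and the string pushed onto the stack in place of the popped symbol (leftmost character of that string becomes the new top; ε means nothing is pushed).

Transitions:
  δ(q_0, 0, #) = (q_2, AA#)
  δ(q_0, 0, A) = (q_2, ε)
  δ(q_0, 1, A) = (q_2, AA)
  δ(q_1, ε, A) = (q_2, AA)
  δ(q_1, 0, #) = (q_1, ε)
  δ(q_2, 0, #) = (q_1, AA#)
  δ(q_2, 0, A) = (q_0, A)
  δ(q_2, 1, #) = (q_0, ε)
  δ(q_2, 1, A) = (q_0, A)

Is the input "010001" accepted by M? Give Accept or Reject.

(q_0, 010001, #)
  read 0, top #: go to q_2, push AA# → (q_2, 10001, AA#)
  read 1, top A: go to q_0, push A → (q_0, 0001, AA#)
  read 0, top A: go to q_2, push ε → (q_2, 001, A#)
  read 0, top A: go to q_0, push A → (q_0, 01, A#)
  read 0, top A: go to q_2, push ε → (q_2, 1, #)
  read 1, top #: go to q_0, push ε → (q_0, ε, ε)
All input consumed and the stack is empty.

Accept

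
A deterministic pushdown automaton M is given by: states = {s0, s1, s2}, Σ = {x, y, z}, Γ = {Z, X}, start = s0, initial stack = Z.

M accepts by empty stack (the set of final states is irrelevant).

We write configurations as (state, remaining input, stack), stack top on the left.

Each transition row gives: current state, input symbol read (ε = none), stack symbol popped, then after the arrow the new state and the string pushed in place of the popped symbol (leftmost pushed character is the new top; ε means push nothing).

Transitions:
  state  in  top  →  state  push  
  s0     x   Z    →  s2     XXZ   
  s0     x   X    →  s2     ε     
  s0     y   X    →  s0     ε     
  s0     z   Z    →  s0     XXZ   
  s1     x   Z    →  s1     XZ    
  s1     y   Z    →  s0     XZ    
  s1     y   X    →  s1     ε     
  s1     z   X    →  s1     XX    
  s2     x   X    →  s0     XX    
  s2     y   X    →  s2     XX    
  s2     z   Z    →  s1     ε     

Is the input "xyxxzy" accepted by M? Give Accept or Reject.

Reject

(s0, xyxxzy, Z) ⊢ (s2, yxxzy, XXZ) ⊢ (s2, xxzy, XXXZ) ⊢ (s0, xzy, XXXXZ) ⊢ (s2, zy, XXXZ)
No transition applies at (s2, zy, XXXZ); input not fully consumed.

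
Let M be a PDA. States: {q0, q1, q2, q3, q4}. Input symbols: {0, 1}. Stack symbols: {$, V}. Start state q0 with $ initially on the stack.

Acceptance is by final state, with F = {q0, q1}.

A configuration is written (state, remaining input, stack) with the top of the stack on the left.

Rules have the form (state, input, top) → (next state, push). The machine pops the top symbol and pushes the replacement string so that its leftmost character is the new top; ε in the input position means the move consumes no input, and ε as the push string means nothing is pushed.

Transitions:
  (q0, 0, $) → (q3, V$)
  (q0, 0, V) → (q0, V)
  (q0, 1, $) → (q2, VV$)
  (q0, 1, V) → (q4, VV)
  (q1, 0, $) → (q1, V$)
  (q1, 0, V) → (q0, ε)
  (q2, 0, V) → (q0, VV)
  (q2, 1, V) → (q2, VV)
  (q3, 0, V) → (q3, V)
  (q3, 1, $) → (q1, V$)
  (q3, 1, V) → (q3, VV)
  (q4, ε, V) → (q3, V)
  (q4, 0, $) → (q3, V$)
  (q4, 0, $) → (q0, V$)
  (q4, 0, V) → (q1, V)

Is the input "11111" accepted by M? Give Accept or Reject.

No computation consumes all input and reaches a final state.

Reject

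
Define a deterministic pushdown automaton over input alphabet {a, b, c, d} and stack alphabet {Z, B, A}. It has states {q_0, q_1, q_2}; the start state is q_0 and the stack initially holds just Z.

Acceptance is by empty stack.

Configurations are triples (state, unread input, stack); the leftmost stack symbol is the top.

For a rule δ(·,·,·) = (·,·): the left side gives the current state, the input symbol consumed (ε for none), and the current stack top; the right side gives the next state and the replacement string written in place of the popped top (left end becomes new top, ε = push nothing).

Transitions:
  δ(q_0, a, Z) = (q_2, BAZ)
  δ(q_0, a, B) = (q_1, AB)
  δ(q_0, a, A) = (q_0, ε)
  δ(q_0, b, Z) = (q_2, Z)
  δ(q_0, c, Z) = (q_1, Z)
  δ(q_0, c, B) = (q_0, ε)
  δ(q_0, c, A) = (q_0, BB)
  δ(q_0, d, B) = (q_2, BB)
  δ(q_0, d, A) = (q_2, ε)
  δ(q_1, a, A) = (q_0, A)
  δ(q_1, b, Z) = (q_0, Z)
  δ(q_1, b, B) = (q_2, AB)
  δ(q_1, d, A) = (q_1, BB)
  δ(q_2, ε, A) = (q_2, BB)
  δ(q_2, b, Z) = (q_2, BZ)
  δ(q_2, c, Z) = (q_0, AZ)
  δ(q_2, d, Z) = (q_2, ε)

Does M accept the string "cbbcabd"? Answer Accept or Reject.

(q_0, cbbcabd, Z)
  read c, top Z: go to q_1, push Z → (q_1, bbcabd, Z)
  read b, top Z: go to q_0, push Z → (q_0, bcabd, Z)
  read b, top Z: go to q_2, push Z → (q_2, cabd, Z)
  read c, top Z: go to q_0, push AZ → (q_0, abd, AZ)
  read a, top A: go to q_0, push ε → (q_0, bd, Z)
  read b, top Z: go to q_2, push Z → (q_2, d, Z)
  read d, top Z: go to q_2, push ε → (q_2, ε, ε)
All input consumed and the stack is empty.

Accept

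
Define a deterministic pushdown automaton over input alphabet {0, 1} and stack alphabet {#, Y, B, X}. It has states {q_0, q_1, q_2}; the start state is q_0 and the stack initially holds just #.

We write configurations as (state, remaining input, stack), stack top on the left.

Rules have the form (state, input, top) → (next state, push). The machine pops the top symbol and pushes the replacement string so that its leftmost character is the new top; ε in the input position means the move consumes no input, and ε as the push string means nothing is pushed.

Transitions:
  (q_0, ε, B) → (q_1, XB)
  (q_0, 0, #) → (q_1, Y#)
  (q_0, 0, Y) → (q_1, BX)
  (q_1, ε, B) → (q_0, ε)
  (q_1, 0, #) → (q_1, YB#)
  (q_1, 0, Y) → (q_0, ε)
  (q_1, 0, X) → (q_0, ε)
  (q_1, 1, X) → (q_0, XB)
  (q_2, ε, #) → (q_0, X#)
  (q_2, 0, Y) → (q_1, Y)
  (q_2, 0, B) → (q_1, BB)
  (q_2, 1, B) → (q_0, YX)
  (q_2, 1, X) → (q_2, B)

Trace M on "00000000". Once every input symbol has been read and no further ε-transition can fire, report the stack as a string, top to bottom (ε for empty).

(q_0, 00000000, #)
  read 0, top #: go to q_1, push Y# → (q_1, 0000000, Y#)
  read 0, top Y: go to q_0, push ε → (q_0, 000000, #)
  read 0, top #: go to q_1, push Y# → (q_1, 00000, Y#)
  read 0, top Y: go to q_0, push ε → (q_0, 0000, #)
  read 0, top #: go to q_1, push Y# → (q_1, 000, Y#)
  read 0, top Y: go to q_0, push ε → (q_0, 00, #)
  read 0, top #: go to q_1, push Y# → (q_1, 0, Y#)
  read 0, top Y: go to q_0, push ε → (q_0, ε, #)
All input consumed in state q_0 with stack #.

#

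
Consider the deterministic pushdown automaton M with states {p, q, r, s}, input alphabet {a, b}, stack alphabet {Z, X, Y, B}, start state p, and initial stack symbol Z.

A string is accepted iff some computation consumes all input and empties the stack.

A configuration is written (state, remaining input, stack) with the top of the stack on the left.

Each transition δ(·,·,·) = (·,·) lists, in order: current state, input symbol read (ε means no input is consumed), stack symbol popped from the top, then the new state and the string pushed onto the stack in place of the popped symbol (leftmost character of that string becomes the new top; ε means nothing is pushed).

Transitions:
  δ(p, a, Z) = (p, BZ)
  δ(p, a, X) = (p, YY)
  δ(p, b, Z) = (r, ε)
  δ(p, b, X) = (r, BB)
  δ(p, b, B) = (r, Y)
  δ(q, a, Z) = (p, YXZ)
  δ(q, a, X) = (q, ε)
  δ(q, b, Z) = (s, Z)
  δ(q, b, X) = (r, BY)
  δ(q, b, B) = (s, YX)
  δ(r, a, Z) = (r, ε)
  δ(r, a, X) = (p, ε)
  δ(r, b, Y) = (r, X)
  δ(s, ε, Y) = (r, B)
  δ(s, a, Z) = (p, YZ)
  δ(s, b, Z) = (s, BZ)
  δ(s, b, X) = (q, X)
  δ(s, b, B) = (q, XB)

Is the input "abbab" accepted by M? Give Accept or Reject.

Accept

(p, abbab, Z)
  read a, top Z: go to p, push BZ → (p, bbab, BZ)
  read b, top B: go to r, push Y → (r, bab, YZ)
  read b, top Y: go to r, push X → (r, ab, XZ)
  read a, top X: go to p, push ε → (p, b, Z)
  read b, top Z: go to r, push ε → (r, ε, ε)
All input consumed and the stack is empty.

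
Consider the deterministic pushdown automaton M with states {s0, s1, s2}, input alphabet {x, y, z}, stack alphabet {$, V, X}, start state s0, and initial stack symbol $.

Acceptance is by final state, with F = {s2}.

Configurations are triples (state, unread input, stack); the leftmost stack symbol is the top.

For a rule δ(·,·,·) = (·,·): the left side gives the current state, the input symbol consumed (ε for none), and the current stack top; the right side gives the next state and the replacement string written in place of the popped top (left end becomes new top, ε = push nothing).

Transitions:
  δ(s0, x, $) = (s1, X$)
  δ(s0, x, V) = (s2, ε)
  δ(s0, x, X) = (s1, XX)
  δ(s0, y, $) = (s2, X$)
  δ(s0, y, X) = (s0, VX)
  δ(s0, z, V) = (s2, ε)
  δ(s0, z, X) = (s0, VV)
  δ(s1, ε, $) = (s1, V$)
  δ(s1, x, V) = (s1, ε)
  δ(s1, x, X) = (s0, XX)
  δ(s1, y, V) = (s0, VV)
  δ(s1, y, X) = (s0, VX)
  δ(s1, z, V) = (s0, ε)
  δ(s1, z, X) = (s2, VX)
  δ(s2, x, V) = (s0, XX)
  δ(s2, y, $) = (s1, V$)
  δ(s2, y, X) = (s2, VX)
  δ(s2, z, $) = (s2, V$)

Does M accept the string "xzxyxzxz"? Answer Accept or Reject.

Reject

(s0, xzxyxzxz, $)
  read x, top $: go to s1, push X$ → (s1, zxyxzxz, X$)
  read z, top X: go to s2, push VX → (s2, xyxzxz, VX$)
  read x, top V: go to s0, push XX → (s0, yxzxz, XXX$)
  read y, top X: go to s0, push VX → (s0, xzxz, VXXX$)
  read x, top V: go to s2, push ε → (s2, zxz, XXX$)
No transition applies at (s2, zxz, XXX$); input not fully consumed.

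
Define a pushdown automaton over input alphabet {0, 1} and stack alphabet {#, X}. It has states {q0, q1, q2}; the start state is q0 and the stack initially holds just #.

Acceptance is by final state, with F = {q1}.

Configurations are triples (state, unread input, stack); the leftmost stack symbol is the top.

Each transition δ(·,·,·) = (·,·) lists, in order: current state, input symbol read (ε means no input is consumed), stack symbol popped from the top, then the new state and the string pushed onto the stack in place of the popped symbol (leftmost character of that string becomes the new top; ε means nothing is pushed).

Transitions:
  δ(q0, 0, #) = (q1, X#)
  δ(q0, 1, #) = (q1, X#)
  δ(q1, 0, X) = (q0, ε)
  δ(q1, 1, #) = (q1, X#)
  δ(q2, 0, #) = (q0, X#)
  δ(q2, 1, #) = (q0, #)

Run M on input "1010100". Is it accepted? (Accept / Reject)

One accepting computation: (q0, 1010100, #) ⊢ (q1, 010100, X#) ⊢ (q0, 10100, #) ⊢ (q1, 0100, X#) ⊢ (q0, 100, #) ⊢ (q1, 00, X#) ⊢ (q0, 0, #) ⊢ (q1, ε, X#)
All input consumed and state q1 ∈ F.

Accept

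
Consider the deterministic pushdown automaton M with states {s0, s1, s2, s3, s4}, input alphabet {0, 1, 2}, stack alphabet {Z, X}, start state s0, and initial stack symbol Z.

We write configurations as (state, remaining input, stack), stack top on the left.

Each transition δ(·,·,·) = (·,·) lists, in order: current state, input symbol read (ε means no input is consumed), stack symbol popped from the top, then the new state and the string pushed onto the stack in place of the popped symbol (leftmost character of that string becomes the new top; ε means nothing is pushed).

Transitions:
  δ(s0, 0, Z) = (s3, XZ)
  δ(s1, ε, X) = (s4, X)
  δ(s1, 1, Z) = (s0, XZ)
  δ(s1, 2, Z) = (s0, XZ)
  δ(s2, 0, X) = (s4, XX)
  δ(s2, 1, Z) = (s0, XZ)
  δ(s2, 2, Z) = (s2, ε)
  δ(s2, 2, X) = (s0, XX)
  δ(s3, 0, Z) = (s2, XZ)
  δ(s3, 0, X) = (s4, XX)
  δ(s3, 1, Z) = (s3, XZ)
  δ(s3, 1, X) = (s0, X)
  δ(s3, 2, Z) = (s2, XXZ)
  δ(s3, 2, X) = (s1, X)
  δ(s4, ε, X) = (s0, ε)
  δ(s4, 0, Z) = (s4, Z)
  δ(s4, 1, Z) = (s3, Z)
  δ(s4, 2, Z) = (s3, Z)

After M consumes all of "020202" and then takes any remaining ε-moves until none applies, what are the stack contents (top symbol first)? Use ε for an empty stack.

(s0, 020202, Z)
  read 0, top Z: go to s3, push XZ → (s3, 20202, XZ)
  read 2, top X: go to s1, push X → (s1, 0202, XZ)
  ε-move, top X: go to s4, push X → (s4, 0202, XZ)
  ε-move, top X: go to s0, push ε → (s0, 0202, Z)
  read 0, top Z: go to s3, push XZ → (s3, 202, XZ)
  read 2, top X: go to s1, push X → (s1, 02, XZ)
  ε-move, top X: go to s4, push X → (s4, 02, XZ)
  ε-move, top X: go to s0, push ε → (s0, 02, Z)
  read 0, top Z: go to s3, push XZ → (s3, 2, XZ)
  read 2, top X: go to s1, push X → (s1, ε, XZ)
  ε-move, top X: go to s4, push X → (s4, ε, XZ)
  ε-move, top X: go to s0, push ε → (s0, ε, Z)
All input consumed in state s0 with stack Z.

Z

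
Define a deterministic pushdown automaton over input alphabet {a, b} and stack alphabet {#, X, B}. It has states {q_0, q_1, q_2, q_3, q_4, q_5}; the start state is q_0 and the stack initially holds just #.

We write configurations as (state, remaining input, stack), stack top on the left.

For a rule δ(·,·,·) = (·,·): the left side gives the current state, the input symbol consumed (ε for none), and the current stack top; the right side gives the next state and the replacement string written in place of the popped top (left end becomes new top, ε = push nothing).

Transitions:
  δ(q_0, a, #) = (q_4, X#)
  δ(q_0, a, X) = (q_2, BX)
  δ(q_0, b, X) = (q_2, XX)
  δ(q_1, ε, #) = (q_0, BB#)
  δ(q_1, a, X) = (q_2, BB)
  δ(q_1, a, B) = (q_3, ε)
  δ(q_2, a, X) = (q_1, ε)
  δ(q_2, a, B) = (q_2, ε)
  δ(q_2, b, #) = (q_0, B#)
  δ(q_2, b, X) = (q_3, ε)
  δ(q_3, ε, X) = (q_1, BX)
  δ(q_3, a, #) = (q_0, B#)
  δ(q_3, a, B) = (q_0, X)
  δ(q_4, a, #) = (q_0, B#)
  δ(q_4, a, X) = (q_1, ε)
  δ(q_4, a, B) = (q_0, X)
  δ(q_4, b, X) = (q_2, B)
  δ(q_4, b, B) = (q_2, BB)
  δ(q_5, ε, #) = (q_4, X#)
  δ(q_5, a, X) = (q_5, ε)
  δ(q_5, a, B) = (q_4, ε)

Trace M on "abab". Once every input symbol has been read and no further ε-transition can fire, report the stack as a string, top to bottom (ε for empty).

(q_0, abab, #) ⊢ (q_4, bab, X#) ⊢ (q_2, ab, B#) ⊢ (q_2, b, #) ⊢ (q_0, ε, B#)
All input consumed in state q_0 with stack B#.

B#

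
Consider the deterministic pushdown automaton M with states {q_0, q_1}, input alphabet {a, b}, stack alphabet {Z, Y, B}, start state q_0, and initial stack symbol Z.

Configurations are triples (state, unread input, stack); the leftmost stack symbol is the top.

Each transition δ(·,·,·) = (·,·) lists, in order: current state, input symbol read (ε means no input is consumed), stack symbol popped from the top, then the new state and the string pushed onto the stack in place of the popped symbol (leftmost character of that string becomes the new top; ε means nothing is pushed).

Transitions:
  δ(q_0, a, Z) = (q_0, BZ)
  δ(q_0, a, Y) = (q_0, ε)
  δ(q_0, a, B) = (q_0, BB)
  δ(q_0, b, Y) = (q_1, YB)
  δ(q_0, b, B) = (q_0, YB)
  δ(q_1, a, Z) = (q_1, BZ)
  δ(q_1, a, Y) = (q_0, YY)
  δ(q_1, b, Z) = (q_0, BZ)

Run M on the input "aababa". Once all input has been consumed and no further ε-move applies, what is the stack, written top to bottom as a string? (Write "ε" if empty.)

BBZ

(q_0, aababa, Z)
  read a, top Z: go to q_0, push BZ → (q_0, ababa, BZ)
  read a, top B: go to q_0, push BB → (q_0, baba, BBZ)
  read b, top B: go to q_0, push YB → (q_0, aba, YBBZ)
  read a, top Y: go to q_0, push ε → (q_0, ba, BBZ)
  read b, top B: go to q_0, push YB → (q_0, a, YBBZ)
  read a, top Y: go to q_0, push ε → (q_0, ε, BBZ)
All input consumed in state q_0 with stack BBZ.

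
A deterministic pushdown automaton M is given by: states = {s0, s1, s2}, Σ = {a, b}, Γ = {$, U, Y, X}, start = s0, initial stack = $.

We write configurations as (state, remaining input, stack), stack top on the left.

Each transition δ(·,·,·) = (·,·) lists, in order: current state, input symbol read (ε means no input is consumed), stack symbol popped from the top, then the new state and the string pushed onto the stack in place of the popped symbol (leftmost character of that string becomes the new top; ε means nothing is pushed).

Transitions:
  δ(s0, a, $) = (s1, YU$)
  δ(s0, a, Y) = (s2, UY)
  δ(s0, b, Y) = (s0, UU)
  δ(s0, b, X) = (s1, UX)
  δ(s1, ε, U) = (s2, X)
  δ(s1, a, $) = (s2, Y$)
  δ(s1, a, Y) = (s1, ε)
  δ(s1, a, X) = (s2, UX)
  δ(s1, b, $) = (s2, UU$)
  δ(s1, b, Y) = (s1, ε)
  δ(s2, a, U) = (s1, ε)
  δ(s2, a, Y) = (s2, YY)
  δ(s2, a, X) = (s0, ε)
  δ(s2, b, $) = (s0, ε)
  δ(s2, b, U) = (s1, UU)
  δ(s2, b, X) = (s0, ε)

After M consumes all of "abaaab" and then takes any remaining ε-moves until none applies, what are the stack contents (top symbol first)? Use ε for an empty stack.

$

(s0, abaaab, $)
  read a, top $: go to s1, push YU$ → (s1, baaab, YU$)
  read b, top Y: go to s1, push ε → (s1, aaab, U$)
  ε-move, top U: go to s2, push X → (s2, aaab, X$)
  read a, top X: go to s0, push ε → (s0, aab, $)
  read a, top $: go to s1, push YU$ → (s1, ab, YU$)
  read a, top Y: go to s1, push ε → (s1, b, U$)
  ε-move, top U: go to s2, push X → (s2, b, X$)
  read b, top X: go to s0, push ε → (s0, ε, $)
All input consumed in state s0 with stack $.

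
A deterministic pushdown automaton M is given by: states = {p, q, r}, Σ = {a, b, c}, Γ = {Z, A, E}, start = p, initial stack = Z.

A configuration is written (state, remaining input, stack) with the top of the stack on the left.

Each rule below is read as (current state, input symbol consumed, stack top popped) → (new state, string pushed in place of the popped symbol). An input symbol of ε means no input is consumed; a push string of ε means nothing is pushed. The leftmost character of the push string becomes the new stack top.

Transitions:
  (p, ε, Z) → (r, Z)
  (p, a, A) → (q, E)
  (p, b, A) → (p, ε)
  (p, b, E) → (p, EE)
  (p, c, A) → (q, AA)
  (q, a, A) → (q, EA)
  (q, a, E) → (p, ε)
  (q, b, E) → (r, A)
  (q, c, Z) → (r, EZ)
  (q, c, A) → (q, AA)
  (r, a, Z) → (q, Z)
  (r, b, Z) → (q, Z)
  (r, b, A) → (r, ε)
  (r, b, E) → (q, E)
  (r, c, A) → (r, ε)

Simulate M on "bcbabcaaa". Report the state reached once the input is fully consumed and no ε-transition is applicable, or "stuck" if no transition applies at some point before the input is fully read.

stuck

(p, bcbabcaaa, Z)
  ε-move, top Z: go to r, push Z → (r, bcbabcaaa, Z)
  read b, top Z: go to q, push Z → (q, cbabcaaa, Z)
  read c, top Z: go to r, push EZ → (r, babcaaa, EZ)
  read b, top E: go to q, push E → (q, abcaaa, EZ)
  read a, top E: go to p, push ε → (p, bcaaa, Z)
  ε-move, top Z: go to r, push Z → (r, bcaaa, Z)
  read b, top Z: go to q, push Z → (q, caaa, Z)
  read c, top Z: go to r, push EZ → (r, aaa, EZ)
No transition for (r, a, top E); M blocks with input aaa remaining.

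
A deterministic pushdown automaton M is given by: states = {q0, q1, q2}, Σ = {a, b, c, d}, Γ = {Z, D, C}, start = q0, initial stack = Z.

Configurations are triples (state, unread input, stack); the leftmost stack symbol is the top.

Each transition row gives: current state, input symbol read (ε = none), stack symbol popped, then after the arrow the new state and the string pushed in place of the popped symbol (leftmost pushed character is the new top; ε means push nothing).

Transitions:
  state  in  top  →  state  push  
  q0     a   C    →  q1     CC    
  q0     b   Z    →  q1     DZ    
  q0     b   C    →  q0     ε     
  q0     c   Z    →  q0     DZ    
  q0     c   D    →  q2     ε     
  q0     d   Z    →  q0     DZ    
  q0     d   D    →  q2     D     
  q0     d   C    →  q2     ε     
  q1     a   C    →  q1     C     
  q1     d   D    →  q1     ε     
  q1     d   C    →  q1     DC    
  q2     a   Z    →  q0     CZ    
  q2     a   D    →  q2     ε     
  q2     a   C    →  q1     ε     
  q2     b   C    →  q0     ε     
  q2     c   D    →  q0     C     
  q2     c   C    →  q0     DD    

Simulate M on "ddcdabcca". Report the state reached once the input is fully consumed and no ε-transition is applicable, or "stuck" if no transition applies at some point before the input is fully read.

(q0, ddcdabcca, Z)
  read d, top Z: go to q0, push DZ → (q0, dcdabcca, DZ)
  read d, top D: go to q2, push D → (q2, cdabcca, DZ)
  read c, top D: go to q0, push C → (q0, dabcca, CZ)
  read d, top C: go to q2, push ε → (q2, abcca, Z)
  read a, top Z: go to q0, push CZ → (q0, bcca, CZ)
  read b, top C: go to q0, push ε → (q0, cca, Z)
  read c, top Z: go to q0, push DZ → (q0, ca, DZ)
  read c, top D: go to q2, push ε → (q2, a, Z)
  read a, top Z: go to q0, push CZ → (q0, ε, CZ)
All input consumed; M is in state q0.

q0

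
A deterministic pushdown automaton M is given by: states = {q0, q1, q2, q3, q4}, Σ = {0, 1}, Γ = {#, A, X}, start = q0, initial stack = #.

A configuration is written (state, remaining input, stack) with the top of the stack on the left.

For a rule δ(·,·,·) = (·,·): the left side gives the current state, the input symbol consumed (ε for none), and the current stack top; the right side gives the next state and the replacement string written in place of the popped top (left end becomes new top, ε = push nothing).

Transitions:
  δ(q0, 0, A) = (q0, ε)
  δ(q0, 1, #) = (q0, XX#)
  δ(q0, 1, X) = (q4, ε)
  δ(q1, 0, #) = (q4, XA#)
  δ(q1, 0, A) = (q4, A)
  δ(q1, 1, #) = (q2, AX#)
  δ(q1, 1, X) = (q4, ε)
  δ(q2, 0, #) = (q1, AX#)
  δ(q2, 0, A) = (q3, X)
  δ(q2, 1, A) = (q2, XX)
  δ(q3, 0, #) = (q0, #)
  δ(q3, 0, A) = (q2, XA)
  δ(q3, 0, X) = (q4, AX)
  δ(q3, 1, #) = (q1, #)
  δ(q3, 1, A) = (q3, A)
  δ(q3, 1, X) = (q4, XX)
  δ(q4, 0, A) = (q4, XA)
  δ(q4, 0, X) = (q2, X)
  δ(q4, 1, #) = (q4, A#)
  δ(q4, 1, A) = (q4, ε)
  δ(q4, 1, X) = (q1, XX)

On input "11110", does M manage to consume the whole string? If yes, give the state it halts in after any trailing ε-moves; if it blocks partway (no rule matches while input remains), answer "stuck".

q2

(q0, 11110, #) ⊢ (q0, 1110, XX#) ⊢ (q4, 110, X#) ⊢ (q1, 10, XX#) ⊢ (q4, 0, X#) ⊢ (q2, ε, X#)
All input consumed; M is in state q2.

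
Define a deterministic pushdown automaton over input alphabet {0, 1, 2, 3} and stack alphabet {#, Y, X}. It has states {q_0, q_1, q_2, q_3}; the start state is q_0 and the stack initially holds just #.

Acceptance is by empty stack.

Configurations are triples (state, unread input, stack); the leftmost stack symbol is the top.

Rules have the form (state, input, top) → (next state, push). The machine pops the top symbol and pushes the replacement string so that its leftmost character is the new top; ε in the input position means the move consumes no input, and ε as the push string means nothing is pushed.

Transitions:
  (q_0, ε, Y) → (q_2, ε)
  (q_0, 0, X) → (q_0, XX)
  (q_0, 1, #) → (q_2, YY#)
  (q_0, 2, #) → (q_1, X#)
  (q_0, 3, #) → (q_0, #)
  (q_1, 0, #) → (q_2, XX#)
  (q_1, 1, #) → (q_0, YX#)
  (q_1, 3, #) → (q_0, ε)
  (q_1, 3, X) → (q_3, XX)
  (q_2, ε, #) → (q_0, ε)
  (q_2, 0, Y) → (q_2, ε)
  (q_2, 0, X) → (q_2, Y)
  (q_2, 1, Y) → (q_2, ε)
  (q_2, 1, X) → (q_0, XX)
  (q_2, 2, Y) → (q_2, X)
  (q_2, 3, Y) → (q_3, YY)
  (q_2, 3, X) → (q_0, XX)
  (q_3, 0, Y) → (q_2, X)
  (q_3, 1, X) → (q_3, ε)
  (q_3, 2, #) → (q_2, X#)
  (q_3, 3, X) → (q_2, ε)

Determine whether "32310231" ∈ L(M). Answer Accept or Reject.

(q_0, 32310231, #)
  read 3, top #: go to q_0, push # → (q_0, 2310231, #)
  read 2, top #: go to q_1, push X# → (q_1, 310231, X#)
  read 3, top X: go to q_3, push XX → (q_3, 10231, XX#)
  read 1, top X: go to q_3, push ε → (q_3, 0231, X#)
No transition applies at (q_3, 0231, X#); input not fully consumed.

Reject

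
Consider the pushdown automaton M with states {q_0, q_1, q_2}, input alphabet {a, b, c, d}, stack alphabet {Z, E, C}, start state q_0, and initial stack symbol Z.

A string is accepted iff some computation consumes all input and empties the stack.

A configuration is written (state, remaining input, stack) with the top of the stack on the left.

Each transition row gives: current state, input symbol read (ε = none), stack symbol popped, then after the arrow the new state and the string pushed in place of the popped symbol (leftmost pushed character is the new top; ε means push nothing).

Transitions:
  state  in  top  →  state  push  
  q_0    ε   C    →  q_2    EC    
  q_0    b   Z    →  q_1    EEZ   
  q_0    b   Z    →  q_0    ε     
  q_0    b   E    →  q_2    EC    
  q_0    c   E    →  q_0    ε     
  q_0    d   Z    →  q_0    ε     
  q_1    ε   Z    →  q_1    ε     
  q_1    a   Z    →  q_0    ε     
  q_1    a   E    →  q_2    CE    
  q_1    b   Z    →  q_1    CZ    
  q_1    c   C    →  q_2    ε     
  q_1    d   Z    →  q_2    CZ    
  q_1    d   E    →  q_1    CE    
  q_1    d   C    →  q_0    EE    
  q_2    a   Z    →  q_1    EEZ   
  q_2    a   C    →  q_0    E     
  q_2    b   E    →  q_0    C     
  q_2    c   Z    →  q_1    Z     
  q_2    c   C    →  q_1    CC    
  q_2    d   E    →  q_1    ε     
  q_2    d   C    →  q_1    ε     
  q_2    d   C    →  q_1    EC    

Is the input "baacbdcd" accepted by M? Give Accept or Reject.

Accept

One accepting computation: (q_0, baacbdcd, Z) ⊢ (q_1, aacbdcd, EEZ) ⊢ (q_2, acbdcd, CEEZ) ⊢ (q_0, cbdcd, EEEZ) ⊢ (q_0, bdcd, EEZ) ⊢ (q_2, dcd, ECEZ) ⊢ (q_1, cd, CEZ) ⊢ (q_2, d, EZ) ⊢ (q_1, ε, Z) ⊢ (q_1, ε, ε)
All input consumed and the stack is empty.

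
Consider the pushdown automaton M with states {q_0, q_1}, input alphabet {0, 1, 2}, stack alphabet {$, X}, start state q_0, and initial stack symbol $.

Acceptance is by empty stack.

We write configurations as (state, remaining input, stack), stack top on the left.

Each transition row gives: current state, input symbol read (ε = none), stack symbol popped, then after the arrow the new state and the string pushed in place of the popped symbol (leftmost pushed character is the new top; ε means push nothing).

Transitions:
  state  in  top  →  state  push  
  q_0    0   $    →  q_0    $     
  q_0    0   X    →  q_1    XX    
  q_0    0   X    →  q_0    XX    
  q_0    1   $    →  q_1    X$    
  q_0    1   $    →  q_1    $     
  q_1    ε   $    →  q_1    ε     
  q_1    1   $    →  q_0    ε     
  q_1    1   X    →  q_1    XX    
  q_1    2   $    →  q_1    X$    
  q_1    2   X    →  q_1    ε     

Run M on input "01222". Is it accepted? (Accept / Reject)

Accept

One accepting computation: (q_0, 01222, $) ⊢ (q_0, 1222, $) ⊢ (q_1, 222, X$) ⊢ (q_1, 22, $) ⊢ (q_1, 2, X$) ⊢ (q_1, ε, $) ⊢ (q_1, ε, ε)
All input consumed and the stack is empty.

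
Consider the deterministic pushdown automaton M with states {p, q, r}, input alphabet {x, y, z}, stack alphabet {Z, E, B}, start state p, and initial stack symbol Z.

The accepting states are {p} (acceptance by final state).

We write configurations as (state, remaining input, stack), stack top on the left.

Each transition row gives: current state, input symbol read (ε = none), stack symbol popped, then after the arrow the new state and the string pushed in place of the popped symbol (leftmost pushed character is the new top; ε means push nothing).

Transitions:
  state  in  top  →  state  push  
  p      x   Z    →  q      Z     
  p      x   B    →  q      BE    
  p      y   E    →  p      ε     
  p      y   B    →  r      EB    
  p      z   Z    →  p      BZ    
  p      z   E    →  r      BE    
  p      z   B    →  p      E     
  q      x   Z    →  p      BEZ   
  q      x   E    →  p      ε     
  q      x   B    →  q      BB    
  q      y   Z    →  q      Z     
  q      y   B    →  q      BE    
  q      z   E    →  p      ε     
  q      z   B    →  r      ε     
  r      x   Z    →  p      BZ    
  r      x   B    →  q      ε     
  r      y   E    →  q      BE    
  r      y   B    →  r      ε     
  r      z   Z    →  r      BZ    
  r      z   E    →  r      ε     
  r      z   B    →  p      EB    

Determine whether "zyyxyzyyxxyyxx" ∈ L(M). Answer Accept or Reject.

Reject

(p, zyyxyzyyxxyyxx, Z) ⊢ (p, yyxyzyyxxyyxx, BZ) ⊢ (r, yxyzyyxxyyxx, EBZ) ⊢ (q, xyzyyxxyyxx, BEBZ) ⊢ (q, yzyyxxyyxx, BBEBZ) ⊢ (q, zyyxxyyxx, BEBEBZ) ⊢ (r, yyxxyyxx, EBEBZ) ⊢ (q, yxxyyxx, BEBEBZ) ⊢ (q, xxyyxx, BEEBEBZ) ⊢ (q, xyyxx, BBEEBEBZ) ⊢ (q, yyxx, BBBEEBEBZ) ⊢ (q, yxx, BEBBEEBEBZ) ⊢ (q, xx, BEEBBEEBEBZ) ⊢ (q, x, BBEEBBEEBEBZ) ⊢ (q, ε, BBBEEBBEEBEBZ)
All input consumed; state q ∉ F and no further ε-move applies.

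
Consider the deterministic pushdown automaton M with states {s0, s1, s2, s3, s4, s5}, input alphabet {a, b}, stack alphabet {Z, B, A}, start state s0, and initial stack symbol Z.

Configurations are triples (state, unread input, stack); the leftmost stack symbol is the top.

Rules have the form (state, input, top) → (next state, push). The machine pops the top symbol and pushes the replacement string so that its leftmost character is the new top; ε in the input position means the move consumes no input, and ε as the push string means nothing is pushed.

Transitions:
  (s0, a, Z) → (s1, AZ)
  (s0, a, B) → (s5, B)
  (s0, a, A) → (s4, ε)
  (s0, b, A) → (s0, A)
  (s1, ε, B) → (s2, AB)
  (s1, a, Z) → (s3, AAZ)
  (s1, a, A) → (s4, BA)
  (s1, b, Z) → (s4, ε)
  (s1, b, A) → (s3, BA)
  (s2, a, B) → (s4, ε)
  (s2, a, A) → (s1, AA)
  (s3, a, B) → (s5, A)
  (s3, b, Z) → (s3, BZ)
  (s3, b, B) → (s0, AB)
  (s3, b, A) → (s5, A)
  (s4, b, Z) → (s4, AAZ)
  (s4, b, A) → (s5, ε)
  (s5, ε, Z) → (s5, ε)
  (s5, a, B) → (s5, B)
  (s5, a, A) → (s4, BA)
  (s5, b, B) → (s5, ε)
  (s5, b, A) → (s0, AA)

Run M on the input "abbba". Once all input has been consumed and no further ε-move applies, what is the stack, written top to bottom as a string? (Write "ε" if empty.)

BAZ

(s0, abbba, Z)
  read a, top Z: go to s1, push AZ → (s1, bbba, AZ)
  read b, top A: go to s3, push BA → (s3, bba, BAZ)
  read b, top B: go to s0, push AB → (s0, ba, ABAZ)
  read b, top A: go to s0, push A → (s0, a, ABAZ)
  read a, top A: go to s4, push ε → (s4, ε, BAZ)
All input consumed in state s4 with stack BAZ.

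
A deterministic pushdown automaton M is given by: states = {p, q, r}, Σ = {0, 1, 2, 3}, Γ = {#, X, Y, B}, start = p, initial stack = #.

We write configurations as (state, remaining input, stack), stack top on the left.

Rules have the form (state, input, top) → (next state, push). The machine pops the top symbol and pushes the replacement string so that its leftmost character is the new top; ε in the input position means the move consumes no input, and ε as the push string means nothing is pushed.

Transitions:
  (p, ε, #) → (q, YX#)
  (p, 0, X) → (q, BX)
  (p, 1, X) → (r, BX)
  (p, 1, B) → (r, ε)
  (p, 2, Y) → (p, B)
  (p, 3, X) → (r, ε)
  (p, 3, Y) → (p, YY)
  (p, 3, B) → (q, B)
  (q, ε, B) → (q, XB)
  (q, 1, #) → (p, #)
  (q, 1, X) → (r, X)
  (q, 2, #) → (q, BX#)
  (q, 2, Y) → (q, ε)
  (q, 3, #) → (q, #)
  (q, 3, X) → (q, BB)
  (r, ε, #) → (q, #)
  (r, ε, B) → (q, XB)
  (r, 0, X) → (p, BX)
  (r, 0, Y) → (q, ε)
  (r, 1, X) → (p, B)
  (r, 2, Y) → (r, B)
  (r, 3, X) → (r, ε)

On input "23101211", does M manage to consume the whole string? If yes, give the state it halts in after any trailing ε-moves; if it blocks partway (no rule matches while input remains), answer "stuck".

(p, 23101211, #)
  ε-move, top #: go to q, push YX# → (q, 23101211, YX#)
  read 2, top Y: go to q, push ε → (q, 3101211, X#)
  read 3, top X: go to q, push BB → (q, 101211, BB#)
  ε-move, top B: go to q, push XB → (q, 101211, XBB#)
  read 1, top X: go to r, push X → (r, 01211, XBB#)
  read 0, top X: go to p, push BX → (p, 1211, BXBB#)
  read 1, top B: go to r, push ε → (r, 211, XBB#)
No transition for (r, 2, top X); M blocks with input 211 remaining.

stuck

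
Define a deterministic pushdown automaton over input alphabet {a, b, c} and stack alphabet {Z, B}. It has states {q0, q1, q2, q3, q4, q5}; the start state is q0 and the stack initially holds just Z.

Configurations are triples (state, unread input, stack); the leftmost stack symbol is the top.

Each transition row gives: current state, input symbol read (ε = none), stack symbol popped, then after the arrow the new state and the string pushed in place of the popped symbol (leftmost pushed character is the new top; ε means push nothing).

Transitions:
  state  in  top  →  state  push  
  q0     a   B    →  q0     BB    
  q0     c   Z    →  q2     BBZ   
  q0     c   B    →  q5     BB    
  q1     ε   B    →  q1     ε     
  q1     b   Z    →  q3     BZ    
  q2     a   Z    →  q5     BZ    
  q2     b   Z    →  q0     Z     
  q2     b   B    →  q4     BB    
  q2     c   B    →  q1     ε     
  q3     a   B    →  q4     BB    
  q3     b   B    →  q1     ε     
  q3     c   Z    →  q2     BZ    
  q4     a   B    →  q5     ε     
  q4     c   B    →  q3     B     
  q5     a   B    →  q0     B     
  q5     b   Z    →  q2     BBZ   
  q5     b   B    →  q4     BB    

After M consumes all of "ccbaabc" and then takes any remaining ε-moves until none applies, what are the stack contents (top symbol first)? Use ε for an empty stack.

BBZ

(q0, ccbaabc, Z) ⊢ (q2, cbaabc, BBZ) ⊢ (q1, baabc, BZ) ⊢ (q1, baabc, Z) ⊢ (q3, aabc, BZ) ⊢ (q4, abc, BBZ) ⊢ (q5, bc, BZ) ⊢ (q4, c, BBZ) ⊢ (q3, ε, BBZ)
All input consumed in state q3 with stack BBZ.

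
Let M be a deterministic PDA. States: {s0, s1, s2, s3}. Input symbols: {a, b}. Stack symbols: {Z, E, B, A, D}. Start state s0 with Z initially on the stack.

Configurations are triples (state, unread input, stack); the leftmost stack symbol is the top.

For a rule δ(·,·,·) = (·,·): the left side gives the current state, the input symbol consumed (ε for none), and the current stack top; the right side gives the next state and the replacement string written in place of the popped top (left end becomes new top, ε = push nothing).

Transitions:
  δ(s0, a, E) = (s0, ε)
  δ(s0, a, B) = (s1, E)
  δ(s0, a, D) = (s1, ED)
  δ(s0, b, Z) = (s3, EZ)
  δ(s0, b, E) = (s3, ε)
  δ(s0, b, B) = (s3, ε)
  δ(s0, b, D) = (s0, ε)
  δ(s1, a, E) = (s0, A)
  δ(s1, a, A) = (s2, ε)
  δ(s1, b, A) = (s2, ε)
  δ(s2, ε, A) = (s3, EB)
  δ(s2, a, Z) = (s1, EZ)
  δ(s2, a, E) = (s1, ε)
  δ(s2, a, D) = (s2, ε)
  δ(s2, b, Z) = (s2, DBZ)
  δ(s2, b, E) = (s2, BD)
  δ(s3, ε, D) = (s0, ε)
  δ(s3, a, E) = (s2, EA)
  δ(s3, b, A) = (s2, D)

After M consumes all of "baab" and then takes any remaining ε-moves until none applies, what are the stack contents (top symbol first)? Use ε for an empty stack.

Z

(s0, baab, Z) ⊢ (s3, aab, EZ) ⊢ (s2, ab, EAZ) ⊢ (s1, b, AZ) ⊢ (s2, ε, Z)
All input consumed in state s2 with stack Z.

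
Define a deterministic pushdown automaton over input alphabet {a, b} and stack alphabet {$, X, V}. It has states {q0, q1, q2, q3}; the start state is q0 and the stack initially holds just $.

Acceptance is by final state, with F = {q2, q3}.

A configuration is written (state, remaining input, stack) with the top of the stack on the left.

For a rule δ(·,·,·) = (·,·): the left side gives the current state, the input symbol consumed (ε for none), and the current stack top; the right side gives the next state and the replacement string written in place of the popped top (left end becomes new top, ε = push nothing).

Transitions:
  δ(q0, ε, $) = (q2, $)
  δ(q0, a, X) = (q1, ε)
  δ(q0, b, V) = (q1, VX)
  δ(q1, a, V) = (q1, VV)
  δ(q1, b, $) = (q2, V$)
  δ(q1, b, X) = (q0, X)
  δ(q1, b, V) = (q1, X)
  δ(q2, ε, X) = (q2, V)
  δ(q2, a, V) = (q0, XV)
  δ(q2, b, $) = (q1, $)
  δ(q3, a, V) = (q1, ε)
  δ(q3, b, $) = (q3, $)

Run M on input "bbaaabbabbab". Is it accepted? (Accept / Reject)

Accept

(q0, bbaaabbabbab, $)
  ε-move, top $: go to q2, push $ → (q2, bbaaabbabbab, $)
  read b, top $: go to q1, push $ → (q1, baaabbabbab, $)
  read b, top $: go to q2, push V$ → (q2, aaabbabbab, V$)
  read a, top V: go to q0, push XV → (q0, aabbabbab, XV$)
  read a, top X: go to q1, push ε → (q1, abbabbab, V$)
  read a, top V: go to q1, push VV → (q1, bbabbab, VV$)
  read b, top V: go to q1, push X → (q1, babbab, XV$)
  read b, top X: go to q0, push X → (q0, abbab, XV$)
  read a, top X: go to q1, push ε → (q1, bbab, V$)
  read b, top V: go to q1, push X → (q1, bab, X$)
  read b, top X: go to q0, push X → (q0, ab, X$)
  read a, top X: go to q1, push ε → (q1, b, $)
  read b, top $: go to q2, push V$ → (q2, ε, V$)
All input consumed; state q2 ∈ F.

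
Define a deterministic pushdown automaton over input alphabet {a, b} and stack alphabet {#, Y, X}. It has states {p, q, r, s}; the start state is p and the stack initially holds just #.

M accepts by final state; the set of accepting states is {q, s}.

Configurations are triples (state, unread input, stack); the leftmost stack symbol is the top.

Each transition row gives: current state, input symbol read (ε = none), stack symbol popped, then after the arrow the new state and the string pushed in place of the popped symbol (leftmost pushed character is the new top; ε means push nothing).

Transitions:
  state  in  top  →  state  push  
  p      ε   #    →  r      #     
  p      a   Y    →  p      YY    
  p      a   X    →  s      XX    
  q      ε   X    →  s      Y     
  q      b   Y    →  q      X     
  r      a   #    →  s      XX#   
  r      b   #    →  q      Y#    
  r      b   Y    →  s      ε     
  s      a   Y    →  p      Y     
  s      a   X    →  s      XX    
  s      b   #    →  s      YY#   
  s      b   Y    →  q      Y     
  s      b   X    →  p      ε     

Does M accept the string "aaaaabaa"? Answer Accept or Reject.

Accept

(p, aaaaabaa, #)
  ε-move, top #: go to r, push # → (r, aaaaabaa, #)
  read a, top #: go to s, push XX# → (s, aaaabaa, XX#)
  read a, top X: go to s, push XX → (s, aaabaa, XXX#)
  read a, top X: go to s, push XX → (s, aabaa, XXXX#)
  read a, top X: go to s, push XX → (s, abaa, XXXXX#)
  read a, top X: go to s, push XX → (s, baa, XXXXXX#)
  read b, top X: go to p, push ε → (p, aa, XXXXX#)
  read a, top X: go to s, push XX → (s, a, XXXXXX#)
  read a, top X: go to s, push XX → (s, ε, XXXXXXX#)
All input consumed; state s ∈ F.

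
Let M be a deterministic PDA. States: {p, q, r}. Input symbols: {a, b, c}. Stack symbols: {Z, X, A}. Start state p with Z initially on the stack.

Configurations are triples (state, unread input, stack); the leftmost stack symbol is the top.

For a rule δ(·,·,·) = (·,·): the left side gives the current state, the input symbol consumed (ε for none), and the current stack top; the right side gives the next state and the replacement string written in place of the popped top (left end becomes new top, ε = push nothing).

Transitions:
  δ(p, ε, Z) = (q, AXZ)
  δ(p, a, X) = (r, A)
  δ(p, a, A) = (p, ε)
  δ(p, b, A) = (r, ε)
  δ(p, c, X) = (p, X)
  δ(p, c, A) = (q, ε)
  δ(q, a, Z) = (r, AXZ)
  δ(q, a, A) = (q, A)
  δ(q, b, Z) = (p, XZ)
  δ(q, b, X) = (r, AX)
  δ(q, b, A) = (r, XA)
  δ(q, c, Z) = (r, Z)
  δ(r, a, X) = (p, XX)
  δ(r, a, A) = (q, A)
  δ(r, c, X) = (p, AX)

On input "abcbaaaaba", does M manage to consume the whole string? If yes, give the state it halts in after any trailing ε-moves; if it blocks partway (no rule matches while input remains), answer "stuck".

(p, abcbaaaaba, Z)
  ε-move, top Z: go to q, push AXZ → (q, abcbaaaaba, AXZ)
  read a, top A: go to q, push A → (q, bcbaaaaba, AXZ)
  read b, top A: go to r, push XA → (r, cbaaaaba, XAXZ)
  read c, top X: go to p, push AX → (p, baaaaba, AXAXZ)
  read b, top A: go to r, push ε → (r, aaaaba, XAXZ)
  read a, top X: go to p, push XX → (p, aaaba, XXAXZ)
  read a, top X: go to r, push A → (r, aaba, AXAXZ)
  read a, top A: go to q, push A → (q, aba, AXAXZ)
  read a, top A: go to q, push A → (q, ba, AXAXZ)
  read b, top A: go to r, push XA → (r, a, XAXAXZ)
  read a, top X: go to p, push XX → (p, ε, XXAXAXZ)
All input consumed; M is in state p.

p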